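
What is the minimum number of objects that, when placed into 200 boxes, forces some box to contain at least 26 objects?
n = (26 − 1)·200 + 1 = 5001

By the generalised pigeonhole principle, to guarantee some box contains ≥ r objects we need more than (r − 1) · k objects total. Threshold: n = (r − 1) · k + 1. With r = 26 and k = 200: n = 25 · 200 + 1 = 5000 + 1 = 5001. For n = 5000 = 25 · 200, we can put exactly 25 objects in every box, avoiding 26 in any single one — so 5001 is tight.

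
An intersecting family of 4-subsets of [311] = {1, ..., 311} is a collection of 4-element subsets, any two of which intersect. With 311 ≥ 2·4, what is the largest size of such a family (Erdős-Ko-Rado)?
max |F| = C(310, 3) = 4917220

Erdős-Ko-Rado (1961): when n ≥ 2k, max |F| = C(n−1, k−1). The bound is attained by the star {A : i ∈ A} for any fixed i ∈ [n]. Here C(311−1, 4−1) = C(310, 3) = 4917220.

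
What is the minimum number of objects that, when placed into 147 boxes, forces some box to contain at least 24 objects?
n = (24 − 1)·147 + 1 = 3382

By the generalised pigeonhole principle, to guarantee some box contains ≥ r objects we need more than (r − 1) · k objects total. Threshold: n = (r − 1) · k + 1. With r = 24 and k = 147: n = 23 · 147 + 1 = 3381 + 1 = 3382. For n = 3381 = 23 · 147, we can put exactly 23 objects in every box, avoiding 24 in any single one — so 3382 is tight.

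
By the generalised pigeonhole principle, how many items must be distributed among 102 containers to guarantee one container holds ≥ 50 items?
n = (50 − 1)·102 + 1 = 4999

By the generalised pigeonhole principle, to guarantee some box contains ≥ r objects we need more than (r − 1) · k objects total. Threshold: n = (r − 1) · k + 1. With r = 50 and k = 102: n = 49 · 102 + 1 = 4998 + 1 = 4999. For n = 4998 = 49 · 102, we can put exactly 49 objects in every box, avoiding 50 in any single one — so 4999 is tight.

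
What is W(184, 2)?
W(184, 2) = 184 + 1 = 185

A 2-term AP is any pair of integers, so a monochromatic 2-AP exists iff some colour is used at least twice. With 184 colours, the colouring i ↦ i on {1, ..., 184} uses each colour once, avoiding any monochromatic pair, so W(184, 2) > 184. For {1, ..., 185}, pigeonhole forces two integers of the same colour, which form a monochromatic 2-AP. Hence W(184, 2) = 185.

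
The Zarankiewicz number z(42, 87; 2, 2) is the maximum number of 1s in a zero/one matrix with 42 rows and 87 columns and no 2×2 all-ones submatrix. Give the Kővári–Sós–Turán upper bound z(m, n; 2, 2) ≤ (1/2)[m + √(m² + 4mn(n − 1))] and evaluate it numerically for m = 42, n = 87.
z(42, 87; 2, 2) ≤ (1/2)[42 + √(42² + 4·42·87·86)] = (1/2)[42 + √1258740] = 581.9679

Kővári–Sós–Turán: let r_1, ..., r_42 be the row sums and z = Σ r_i the total number of 1s. Each pair of columns can share at most one row with both entries 1 (else a 2×2 all-ones block appears), so Σ_i C(r_i, 2) ≤ C(87, 2) = 3741. By convexity Σ_i C(r_i, 2) ≥ 42·C(z/42, 2) = z(z − 42)/(2·42), giving z² − 42z − 42·87·86 ≤ 0 and hence z ≤ (1/2)[42 + √(1764 + 4·314244)] = (1/2)[42 + √1258740] ≈ (1/2)(42 + 1121.9358) = 581.9679.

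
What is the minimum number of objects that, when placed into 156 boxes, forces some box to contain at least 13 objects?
n = (13 − 1)·156 + 1 = 1873

By the generalised pigeonhole principle, to guarantee some box contains ≥ r objects we need more than (r − 1) · k objects total. Threshold: n = (r − 1) · k + 1. With r = 13 and k = 156: n = 12 · 156 + 1 = 1872 + 1 = 1873. For n = 1872 = 12 · 156, we can put exactly 12 objects in every box, avoiding 13 in any single one — so 1873 is tight.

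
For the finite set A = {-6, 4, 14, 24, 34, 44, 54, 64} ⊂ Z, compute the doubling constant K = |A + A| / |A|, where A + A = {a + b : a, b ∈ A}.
K = |A + A| / |A| = 15/8

Enumerate A + A = {a + b : a, b ∈ A}. With |A| = 8, there are |A|^2 = 64 ordered sum pairs; collecting distinct values, A + A = {-12, -2, 8, 18, 28, 38, 48, 58, 68, 78, 88, 98, 108, 118, 128}, so |A + A| = 15. Thus K = 15/8. Here |A + A| = 2|A| − 1 = 15, the minimum possible — so K = 15/8 is minimal, which holds iff A is an arithmetic progression.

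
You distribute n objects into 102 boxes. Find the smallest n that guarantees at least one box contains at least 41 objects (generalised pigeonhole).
n = (41 − 1)·102 + 1 = 4081

By the generalised pigeonhole principle, to guarantee some box contains ≥ r objects we need more than (r − 1) · k objects total. Threshold: n = (r − 1) · k + 1. With r = 41 and k = 102: n = 40 · 102 + 1 = 4080 + 1 = 4081. For n = 4080 = 40 · 102, we can put exactly 40 objects in every box, avoiding 41 in any single one — so 4081 is tight.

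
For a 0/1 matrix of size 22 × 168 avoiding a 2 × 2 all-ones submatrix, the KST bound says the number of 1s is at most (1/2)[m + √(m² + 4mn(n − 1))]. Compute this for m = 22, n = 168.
z(22, 168; 2, 2) ≤ (1/2)[22 + √(22² + 4·22·168·167)] = (1/2)[22 + √2469412] = 796.7181

Kővári–Sós–Turán: let r_1, ..., r_22 be the row sums and z = Σ r_i the total number of 1s. Each pair of columns can share at most one row with both entries 1 (else a 2×2 all-ones block appears), so Σ_i C(r_i, 2) ≤ C(168, 2) = 14028. By convexity Σ_i C(r_i, 2) ≥ 22·C(z/22, 2) = z(z − 22)/(2·22), giving z² − 22z − 22·168·167 ≤ 0 and hence z ≤ (1/2)[22 + √(484 + 4·617232)] = (1/2)[22 + √2469412] ≈ (1/2)(22 + 1571.4363) = 796.7181.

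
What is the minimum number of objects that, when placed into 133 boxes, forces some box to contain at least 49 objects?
n = (49 − 1)·133 + 1 = 6385

By the generalised pigeonhole principle, to guarantee some box contains ≥ r objects we need more than (r − 1) · k objects total. Threshold: n = (r − 1) · k + 1. With r = 49 and k = 133: n = 48 · 133 + 1 = 6384 + 1 = 6385. For n = 6384 = 48 · 133, we can put exactly 48 objects in every box, avoiding 49 in any single one — so 6385 is tight.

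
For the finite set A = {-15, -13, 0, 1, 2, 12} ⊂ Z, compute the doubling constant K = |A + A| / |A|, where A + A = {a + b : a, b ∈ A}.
K = |A + A| / |A| = 19/6

Enumerate A + A = {a + b : a, b ∈ A}. With |A| = 6, there are |A|^2 = 36 ordered sum pairs; collecting distinct values, A + A = {-30, -28, -26, -15, -14, -13, -12, -11, -3, -1, 0, 1, 2, 3, 4, 12, 13, 14, 24}, so |A + A| = 19. Thus K = 19/6. For comparison, the minimum possible |A + A| over all 6-element sets is 2·6 − 1 = 11 (so min K = 11/6), attained only by arithmetic progressions.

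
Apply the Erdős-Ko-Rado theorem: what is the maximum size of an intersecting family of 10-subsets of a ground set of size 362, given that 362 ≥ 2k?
max |F| = C(361, 9) = 259506762462987205

The Erdős-Ko-Rado theorem states: for n ≥ 2k, an intersecting family of k-subsets of an n-element set has size at most C(n − 1, k − 1), with equality for 'star' families {A ⊆ [n] : |A| = k, i ∈ A} (fix an element i). For n = 362, k = 10: C(361, 9) = 259506762462987205.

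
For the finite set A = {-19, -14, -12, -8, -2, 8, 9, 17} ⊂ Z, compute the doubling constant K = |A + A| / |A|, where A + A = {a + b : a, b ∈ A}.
K = |A + A| / |A| = 33/8

Enumerate A + A = {a + b : a, b ∈ A}. With |A| = 8, there are |A|^2 = 64 ordered sum pairs; collecting distinct values, A + A = {-38, -33, -31, -28, -27, -26, -24, -22, -21, -20, -16, -14, -11, -10, -6, -5, -4, -3, -2, 0, 1, 3, 5, 6, 7, 9, 15, 16, 17, 18, 25, 26, 34}, so |A + A| = 33. Thus K = 33/8. For comparison, the minimum possible |A + A| over all 8-element sets is 2·8 − 1 = 15 (so min K = 15/8), attained only by arithmetic progressions.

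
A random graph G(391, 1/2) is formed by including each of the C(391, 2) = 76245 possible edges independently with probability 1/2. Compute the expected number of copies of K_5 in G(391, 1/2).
E[# K_5] = C(391, 5) · (1/2)^C(5, 2) = 74225376693 / 2^10 ≈ 72485719.426758

For each 5-subset S of vertices (there are C(391, 5) = 74225376693 such S), let X_S = 1 if S induces a K_5 (all C(5, 2) = 10 edges present). Then P(X_S = 1) = (1/2)^10 = 1/1024. By linearity of expectation, E[# K_5] = C(391, 5) · (1/2)^10 = 74225376693 / 1024 ≈ 72485719.426758.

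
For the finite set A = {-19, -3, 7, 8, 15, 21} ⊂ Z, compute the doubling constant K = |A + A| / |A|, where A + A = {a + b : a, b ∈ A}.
K = |A + A| / |A| = 21/6 = 7/2

Enumerate A + A = {a + b : a, b ∈ A}. With |A| = 6, there are |A|^2 = 36 ordered sum pairs; collecting distinct values, A + A = {-38, -22, -12, -11, -6, -4, 2, 4, 5, 12, 14, 15, 16, 18, 22, 23, 28, 29, 30, 36, 42}, so |A + A| = 21. Thus K = 21/6 = 7/2. For comparison, the minimum possible |A + A| over all 6-element sets is 2·6 − 1 = 11 (so min K = 11/6), attained only by arithmetic progressions.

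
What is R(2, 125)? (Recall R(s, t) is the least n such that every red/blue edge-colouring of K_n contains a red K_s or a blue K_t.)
R(2, 125) = 125

R(2, k) = k for all k ≥ 2: in a 2-colouring of K_k, either some edge is red (a red K_2) or all edges are blue (a blue K_k). And K_{124} coloured all-blue has no blue K_125, so R(2, 125) > 124. Hence R(2, 125) = 125.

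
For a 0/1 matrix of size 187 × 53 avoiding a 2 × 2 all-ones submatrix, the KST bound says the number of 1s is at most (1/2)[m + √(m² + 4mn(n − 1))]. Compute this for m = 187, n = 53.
z(187, 53; 2, 2) ≤ (1/2)[187 + √(187² + 4·187·53·52)] = (1/2)[187 + √2096457] = 817.4574

Kővári–Sós–Turán: let r_1, ..., r_187 be the row sums and z = Σ r_i the total number of 1s. Each pair of columns can share at most one row with both entries 1 (else a 2×2 all-ones block appears), so Σ_i C(r_i, 2) ≤ C(53, 2) = 1378. By convexity Σ_i C(r_i, 2) ≥ 187·C(z/187, 2) = z(z − 187)/(2·187), giving z² − 187z − 187·53·52 ≤ 0 and hence z ≤ (1/2)[187 + √(34969 + 4·515372)] = (1/2)[187 + √2096457] ≈ (1/2)(187 + 1447.9147) = 817.4574.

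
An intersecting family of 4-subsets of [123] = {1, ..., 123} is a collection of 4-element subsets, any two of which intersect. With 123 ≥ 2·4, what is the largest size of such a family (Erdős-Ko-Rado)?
max |F| = C(122, 3) = 295240

The Erdős-Ko-Rado theorem states: for n ≥ 2k, an intersecting family of k-subsets of an n-element set has size at most C(n − 1, k − 1), with equality for 'star' families {A ⊆ [n] : |A| = k, i ∈ A} (fix an element i). For n = 123, k = 4: C(122, 3) = 295240.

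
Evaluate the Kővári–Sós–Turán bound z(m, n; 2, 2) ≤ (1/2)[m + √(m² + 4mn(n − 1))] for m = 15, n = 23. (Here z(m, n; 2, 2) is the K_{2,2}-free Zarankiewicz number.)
z(15, 23; 2, 2) ≤ (1/2)[15 + √(15² + 4·15·23·22)] = (1/2)[15 + √30585] = 94.9428

Kővári–Sós–Turán: let r_1, ..., r_15 be the row sums and z = Σ r_i the total number of 1s. Each pair of columns can share at most one row with both entries 1 (else a 2×2 all-ones block appears), so Σ_i C(r_i, 2) ≤ C(23, 2) = 253. By convexity Σ_i C(r_i, 2) ≥ 15·C(z/15, 2) = z(z − 15)/(2·15), giving z² − 15z − 15·23·22 ≤ 0 and hence z ≤ (1/2)[15 + √(225 + 4·7590)] = (1/2)[15 + √30585] ≈ (1/2)(15 + 174.8857) = 94.9428.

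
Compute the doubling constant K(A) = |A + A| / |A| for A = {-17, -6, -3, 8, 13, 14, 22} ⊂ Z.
K = |A + A| / |A| = 25/7

Enumerate A + A = {a + b : a, b ∈ A}. With |A| = 7, there are |A|^2 = 49 ordered sum pairs; collecting distinct values, A + A = {-34, -23, -20, -12, -9, -6, -4, -3, 2, 5, 7, 8, 10, 11, 16, 19, 21, 22, 26, 27, 28, 30, 35, 36, 44}, so |A + A| = 25. Thus K = 25/7. For comparison, the minimum possible |A + A| over all 7-element sets is 2·7 − 1 = 13 (so min K = 13/7), attained only by arithmetic progressions.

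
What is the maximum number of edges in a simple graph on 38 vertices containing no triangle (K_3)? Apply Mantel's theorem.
ex(38, K_3) = ⌊38^2/4⌋ = 361

Mantel (1907): a triangle-free graph on n vertices has at most ⌊n^2/4⌋ edges, with equality for the complete bipartite graph K_{⌊n/2⌋, ⌈n/2⌉}. For n = 38: ⌊38^2/4⌋ = ⌊1444/4⌋ = 361. The extremal graph is K_{19, 19}, which has 19·19 = 361 edges.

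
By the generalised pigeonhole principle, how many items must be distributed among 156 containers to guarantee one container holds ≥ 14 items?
n = (14 − 1)·156 + 1 = 2029

By the generalised pigeonhole principle, to guarantee some box contains ≥ r objects we need more than (r − 1) · k objects total. Threshold: n = (r − 1) · k + 1. With r = 14 and k = 156: n = 13 · 156 + 1 = 2028 + 1 = 2029. For n = 2028 = 13 · 156, we can put exactly 13 objects in every box, avoiding 14 in any single one — so 2029 is tight.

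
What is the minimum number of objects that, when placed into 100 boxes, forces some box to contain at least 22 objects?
n = (22 − 1)·100 + 1 = 2101

By the generalised pigeonhole principle, to guarantee some box contains ≥ r objects we need more than (r − 1) · k objects total. Threshold: n = (r − 1) · k + 1. With r = 22 and k = 100: n = 21 · 100 + 1 = 2100 + 1 = 2101. For n = 2100 = 21 · 100, we can put exactly 21 objects in every box, avoiding 22 in any single one — so 2101 is tight.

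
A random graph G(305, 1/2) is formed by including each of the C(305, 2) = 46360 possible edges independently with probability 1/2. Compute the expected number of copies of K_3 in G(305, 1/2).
E[# K_3] = C(305, 3) · (1/2)^C(3, 2) = 4682360 / 2^3 = 585295

For each 3-subset S of vertices (there are C(305, 3) = 4682360 such S), let X_S = 1 if S induces a K_3 (all C(3, 2) = 3 edges present). Then P(X_S = 1) = (1/2)^3 = 1/8. By linearity of expectation, E[# K_3] = C(305, 3) · (1/2)^3 = 4682360 / 8 = 585295.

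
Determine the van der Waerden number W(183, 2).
W(183, 2) = 183 + 1 = 184

A 2-term AP is any pair of integers, so a monochromatic 2-AP exists iff some colour is used at least twice. With 183 colours, the colouring i ↦ i on {1, ..., 183} uses each colour once, avoiding any monochromatic pair, so W(183, 2) > 183. For {1, ..., 184}, pigeonhole forces two integers of the same colour, which form a monochromatic 2-AP. Hence W(183, 2) = 184.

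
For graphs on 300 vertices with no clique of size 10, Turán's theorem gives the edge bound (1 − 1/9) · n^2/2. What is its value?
Turán density bound = (8/9) · 300^2/2 = 40000

Turán's theorem: ex(n, K_{r+1}) is achieved by the complete r-partite Turán graph T(n, r) with parts as balanced as possible, and is at most (1 − 1/r) · n^2/2. For r = 9, n = 300: the density bound is (8/9) · 90000/2 = 40000. The integer-valued extremum is e(T(300, 9)) = 39999, which is strictly less than the density bound 40000 since 9 ∤ 300 (the parts of T(300, 9) cannot all be equal).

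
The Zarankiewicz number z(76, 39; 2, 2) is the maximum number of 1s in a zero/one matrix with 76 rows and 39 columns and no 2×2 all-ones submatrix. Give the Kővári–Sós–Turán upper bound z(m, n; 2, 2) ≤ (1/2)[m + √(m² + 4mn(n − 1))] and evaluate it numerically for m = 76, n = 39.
z(76, 39; 2, 2) ≤ (1/2)[76 + √(76² + 4·76·39·38)] = (1/2)[76 + √456304] = 375.7514

Kővári–Sós–Turán: let r_1, ..., r_76 be the row sums and z = Σ r_i the total number of 1s. Each pair of columns can share at most one row with both entries 1 (else a 2×2 all-ones block appears), so Σ_i C(r_i, 2) ≤ C(39, 2) = 741. By convexity Σ_i C(r_i, 2) ≥ 76·C(z/76, 2) = z(z − 76)/(2·76), giving z² − 76z − 76·39·38 ≤ 0 and hence z ≤ (1/2)[76 + √(5776 + 4·112632)] = (1/2)[76 + √456304] ≈ (1/2)(76 + 675.5028) = 375.7514.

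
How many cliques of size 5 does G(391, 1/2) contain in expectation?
E[# K_5] = C(391, 5) · (1/2)^C(5, 2) = 74225376693 / 2^10 ≈ 72485719.426758

For each 5-subset S of vertices (there are C(391, 5) = 74225376693 such S), let X_S = 1 if S induces a K_5 (all C(5, 2) = 10 edges present). Then P(X_S = 1) = (1/2)^10 = 1/1024. By linearity of expectation, E[# K_5] = C(391, 5) · (1/2)^10 = 74225376693 / 1024 ≈ 72485719.426758.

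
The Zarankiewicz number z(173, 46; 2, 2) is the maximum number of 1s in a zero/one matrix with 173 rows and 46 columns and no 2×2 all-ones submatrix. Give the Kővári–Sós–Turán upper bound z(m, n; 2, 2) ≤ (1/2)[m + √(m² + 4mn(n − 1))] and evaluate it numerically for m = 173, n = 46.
z(173, 46; 2, 2) ≤ (1/2)[173 + √(173² + 4·173·46·45)] = (1/2)[173 + √1462369] = 691.1422

Kővári–Sós–Turán: let r_1, ..., r_173 be the row sums and z = Σ r_i the total number of 1s. Each pair of columns can share at most one row with both entries 1 (else a 2×2 all-ones block appears), so Σ_i C(r_i, 2) ≤ C(46, 2) = 1035. By convexity Σ_i C(r_i, 2) ≥ 173·C(z/173, 2) = z(z − 173)/(2·173), giving z² − 173z − 173·46·45 ≤ 0 and hence z ≤ (1/2)[173 + √(29929 + 4·358110)] = (1/2)[173 + √1462369] ≈ (1/2)(173 + 1209.2845) = 691.1422.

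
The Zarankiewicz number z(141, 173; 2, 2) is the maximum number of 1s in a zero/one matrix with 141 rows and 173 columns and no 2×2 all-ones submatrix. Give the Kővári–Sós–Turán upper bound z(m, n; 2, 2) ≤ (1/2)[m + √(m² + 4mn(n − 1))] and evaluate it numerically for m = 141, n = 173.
z(141, 173; 2, 2) ≤ (1/2)[141 + √(141² + 4·141·173·172)] = (1/2)[141 + √16802265] = 2120.0283

Kővári–Sós–Turán: let r_1, ..., r_141 be the row sums and z = Σ r_i the total number of 1s. Each pair of columns can share at most one row with both entries 1 (else a 2×2 all-ones block appears), so Σ_i C(r_i, 2) ≤ C(173, 2) = 14878. By convexity Σ_i C(r_i, 2) ≥ 141·C(z/141, 2) = z(z − 141)/(2·141), giving z² − 141z − 141·173·172 ≤ 0 and hence z ≤ (1/2)[141 + √(19881 + 4·4195596)] = (1/2)[141 + √16802265] ≈ (1/2)(141 + 4099.0566) = 2120.0283.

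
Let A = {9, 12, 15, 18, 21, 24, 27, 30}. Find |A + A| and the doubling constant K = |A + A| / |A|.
K = |A + A| / |A| = 15/8

Enumerate A + A = {a + b : a, b ∈ A}. With |A| = 8, there are |A|^2 = 64 ordered sum pairs; collecting distinct values, A + A = {18, 21, 24, 27, 30, 33, 36, 39, 42, 45, 48, 51, 54, 57, 60}, so |A + A| = 15. Thus K = 15/8. Here |A + A| = 2|A| − 1 = 15, the minimum possible — so K = 15/8 is minimal, which holds iff A is an arithmetic progression.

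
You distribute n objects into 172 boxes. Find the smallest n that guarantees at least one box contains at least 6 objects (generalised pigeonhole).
n = (6 − 1)·172 + 1 = 861

By the generalised pigeonhole principle, to guarantee some box contains ≥ r objects we need more than (r − 1) · k objects total. Threshold: n = (r − 1) · k + 1. With r = 6 and k = 172: n = 5 · 172 + 1 = 860 + 1 = 861. For n = 860 = 5 · 172, we can put exactly 5 objects in every box, avoiding 6 in any single one — so 861 is tight.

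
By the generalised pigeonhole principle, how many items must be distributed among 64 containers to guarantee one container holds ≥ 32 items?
n = (32 − 1)·64 + 1 = 1985

By the generalised pigeonhole principle, to guarantee some box contains ≥ r objects we need more than (r − 1) · k objects total. Threshold: n = (r − 1) · k + 1. With r = 32 and k = 64: n = 31 · 64 + 1 = 1984 + 1 = 1985. For n = 1984 = 31 · 64, we can put exactly 31 objects in every box, avoiding 32 in any single one — so 1985 is tight.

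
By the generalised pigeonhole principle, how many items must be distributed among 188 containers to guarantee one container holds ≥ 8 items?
n = (8 − 1)·188 + 1 = 1317

By the generalised pigeonhole principle, to guarantee some box contains ≥ r objects we need more than (r − 1) · k objects total. Threshold: n = (r − 1) · k + 1. With r = 8 and k = 188: n = 7 · 188 + 1 = 1316 + 1 = 1317. For n = 1316 = 7 · 188, we can put exactly 7 objects in every box, avoiding 8 in any single one — so 1317 is tight.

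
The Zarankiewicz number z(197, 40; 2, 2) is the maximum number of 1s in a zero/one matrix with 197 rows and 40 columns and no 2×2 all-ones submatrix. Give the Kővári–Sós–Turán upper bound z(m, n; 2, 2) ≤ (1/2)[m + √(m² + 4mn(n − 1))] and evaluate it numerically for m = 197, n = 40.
z(197, 40; 2, 2) ≤ (1/2)[197 + √(197² + 4·197·40·39)] = (1/2)[197 + √1268089] = 661.5473

Kővári–Sós–Turán: let r_1, ..., r_197 be the row sums and z = Σ r_i the total number of 1s. Each pair of columns can share at most one row with both entries 1 (else a 2×2 all-ones block appears), so Σ_i C(r_i, 2) ≤ C(40, 2) = 780. By convexity Σ_i C(r_i, 2) ≥ 197·C(z/197, 2) = z(z − 197)/(2·197), giving z² − 197z − 197·40·39 ≤ 0 and hence z ≤ (1/2)[197 + √(38809 + 4·307320)] = (1/2)[197 + √1268089] ≈ (1/2)(197 + 1126.0946) = 661.5473.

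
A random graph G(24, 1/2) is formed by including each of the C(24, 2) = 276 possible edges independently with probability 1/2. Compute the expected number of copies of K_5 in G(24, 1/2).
E[# K_5] = C(24, 5) · (1/2)^C(5, 2) = 42504 / 2^10 = 5313/128 = 41.5078125

For each 5-subset S of vertices (there are C(24, 5) = 42504 such S), let X_S = 1 if S induces a K_5 (all C(5, 2) = 10 edges present). Then P(X_S = 1) = (1/2)^10 = 1/1024. By linearity of expectation, E[# K_5] = C(24, 5) · (1/2)^10 = 42504 / 1024 = 5313/128 = 41.5078125.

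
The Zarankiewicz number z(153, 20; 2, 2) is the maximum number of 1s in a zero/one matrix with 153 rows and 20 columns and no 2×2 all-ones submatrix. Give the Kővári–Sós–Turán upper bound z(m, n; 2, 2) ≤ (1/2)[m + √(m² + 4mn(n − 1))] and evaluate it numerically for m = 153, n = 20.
z(153, 20; 2, 2) ≤ (1/2)[153 + √(153² + 4·153·20·19)] = (1/2)[153 + √255969] = 329.4669

Kővári–Sós–Turán: let r_1, ..., r_153 be the row sums and z = Σ r_i the total number of 1s. Each pair of columns can share at most one row with both entries 1 (else a 2×2 all-ones block appears), so Σ_i C(r_i, 2) ≤ C(20, 2) = 190. By convexity Σ_i C(r_i, 2) ≥ 153·C(z/153, 2) = z(z − 153)/(2·153), giving z² − 153z − 153·20·19 ≤ 0 and hence z ≤ (1/2)[153 + √(23409 + 4·58140)] = (1/2)[153 + √255969] ≈ (1/2)(153 + 505.9338) = 329.4669.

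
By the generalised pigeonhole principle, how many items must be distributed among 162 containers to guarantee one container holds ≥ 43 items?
n = (43 − 1)·162 + 1 = 6805

By the generalised pigeonhole principle, to guarantee some box contains ≥ r objects we need more than (r − 1) · k objects total. Threshold: n = (r − 1) · k + 1. With r = 43 and k = 162: n = 42 · 162 + 1 = 6804 + 1 = 6805. For n = 6804 = 42 · 162, we can put exactly 42 objects in every box, avoiding 43 in any single one — so 6805 is tight.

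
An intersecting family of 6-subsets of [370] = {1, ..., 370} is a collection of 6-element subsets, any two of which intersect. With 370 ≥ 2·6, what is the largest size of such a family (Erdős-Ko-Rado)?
max |F| = C(369, 5) = 55479552948

Erdős-Ko-Rado (1961): when n ≥ 2k, max |F| = C(n−1, k−1). The bound is attained by the star {A : i ∈ A} for any fixed i ∈ [n]. Here C(370−1, 6−1) = C(369, 5) = 55479552948.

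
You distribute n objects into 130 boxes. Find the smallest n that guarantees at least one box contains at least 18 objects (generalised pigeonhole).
n = (18 − 1)·130 + 1 = 2211

By the generalised pigeonhole principle, to guarantee some box contains ≥ r objects we need more than (r − 1) · k objects total. Threshold: n = (r − 1) · k + 1. With r = 18 and k = 130: n = 17 · 130 + 1 = 2210 + 1 = 2211. For n = 2210 = 17 · 130, we can put exactly 17 objects in every box, avoiding 18 in any single one — so 2211 is tight.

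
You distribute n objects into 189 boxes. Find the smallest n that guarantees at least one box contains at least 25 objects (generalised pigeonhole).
n = (25 − 1)·189 + 1 = 4537

By the generalised pigeonhole principle, to guarantee some box contains ≥ r objects we need more than (r − 1) · k objects total. Threshold: n = (r − 1) · k + 1. With r = 25 and k = 189: n = 24 · 189 + 1 = 4536 + 1 = 4537. For n = 4536 = 24 · 189, we can put exactly 24 objects in every box, avoiding 25 in any single one — so 4537 is tight.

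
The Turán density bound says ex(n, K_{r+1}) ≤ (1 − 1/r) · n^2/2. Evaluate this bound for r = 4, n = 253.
Turán density bound = (3/4) · 253^2/2 = 192027/8 ≈ 24003.375

Turán's theorem: ex(n, K_{r+1}) is achieved by the complete r-partite Turán graph T(n, r) with parts as balanced as possible, and is at most (1 − 1/r) · n^2/2. For r = 4, n = 253: the density bound is (3/4) · 64009/2 = 192027/8 ≈ 24003.375. The integer-valued extremum is e(T(253, 4)) = 24003, which is strictly less than the density bound 192027/8 since 4 ∤ 253 (the parts of T(253, 4) cannot all be equal).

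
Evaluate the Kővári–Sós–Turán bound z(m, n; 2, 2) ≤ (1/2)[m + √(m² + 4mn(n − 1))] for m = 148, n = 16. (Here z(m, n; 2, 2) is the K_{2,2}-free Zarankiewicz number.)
z(148, 16; 2, 2) ≤ (1/2)[148 + √(148² + 4·148·16·15)] = (1/2)[148 + √163984] = 276.4747

Kővári–Sós–Turán: let r_1, ..., r_148 be the row sums and z = Σ r_i the total number of 1s. Each pair of columns can share at most one row with both entries 1 (else a 2×2 all-ones block appears), so Σ_i C(r_i, 2) ≤ C(16, 2) = 120. By convexity Σ_i C(r_i, 2) ≥ 148·C(z/148, 2) = z(z − 148)/(2·148), giving z² − 148z − 148·16·15 ≤ 0 and hence z ≤ (1/2)[148 + √(21904 + 4·35520)] = (1/2)[148 + √163984] ≈ (1/2)(148 + 404.9494) = 276.4747.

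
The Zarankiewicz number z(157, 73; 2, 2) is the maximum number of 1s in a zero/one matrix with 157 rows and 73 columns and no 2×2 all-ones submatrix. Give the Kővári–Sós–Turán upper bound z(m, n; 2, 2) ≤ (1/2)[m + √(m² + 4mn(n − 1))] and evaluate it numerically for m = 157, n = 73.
z(157, 73; 2, 2) ≤ (1/2)[157 + √(157² + 4·157·73·72)] = (1/2)[157 + √3325417] = 990.2863

Kővári–Sós–Turán: let r_1, ..., r_157 be the row sums and z = Σ r_i the total number of 1s. Each pair of columns can share at most one row with both entries 1 (else a 2×2 all-ones block appears), so Σ_i C(r_i, 2) ≤ C(73, 2) = 2628. By convexity Σ_i C(r_i, 2) ≥ 157·C(z/157, 2) = z(z − 157)/(2·157), giving z² − 157z − 157·73·72 ≤ 0 and hence z ≤ (1/2)[157 + √(24649 + 4·825192)] = (1/2)[157 + √3325417] ≈ (1/2)(157 + 1823.5726) = 990.2863.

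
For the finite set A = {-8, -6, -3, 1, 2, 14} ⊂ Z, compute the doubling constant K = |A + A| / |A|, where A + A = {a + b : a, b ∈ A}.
K = |A + A| / |A| = 20/6 = 10/3

Enumerate A + A = {a + b : a, b ∈ A}. With |A| = 6, there are |A|^2 = 36 ordered sum pairs; collecting distinct values, A + A = {-16, -14, -12, -11, -9, -7, -6, -5, -4, -2, -1, 2, 3, 4, 6, 8, 11, 15, 16, 28}, so |A + A| = 20. Thus K = 20/6 = 10/3. For comparison, the minimum possible |A + A| over all 6-element sets is 2·6 − 1 = 11 (so min K = 11/6), attained only by arithmetic progressions.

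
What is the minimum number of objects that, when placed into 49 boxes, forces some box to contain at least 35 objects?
n = (35 − 1)·49 + 1 = 1667

By the generalised pigeonhole principle, to guarantee some box contains ≥ r objects we need more than (r − 1) · k objects total. Threshold: n = (r − 1) · k + 1. With r = 35 and k = 49: n = 34 · 49 + 1 = 1666 + 1 = 1667. For n = 1666 = 34 · 49, we can put exactly 34 objects in every box, avoiding 35 in any single one — so 1667 is tight.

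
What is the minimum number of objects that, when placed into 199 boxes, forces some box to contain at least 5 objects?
n = (5 − 1)·199 + 1 = 797

By the generalised pigeonhole principle, to guarantee some box contains ≥ r objects we need more than (r − 1) · k objects total. Threshold: n = (r − 1) · k + 1. With r = 5 and k = 199: n = 4 · 199 + 1 = 796 + 1 = 797. For n = 796 = 4 · 199, we can put exactly 4 objects in every box, avoiding 5 in any single one — so 797 is tight.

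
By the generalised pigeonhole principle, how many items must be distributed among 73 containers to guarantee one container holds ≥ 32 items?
n = (32 − 1)·73 + 1 = 2264

By the generalised pigeonhole principle, to guarantee some box contains ≥ r objects we need more than (r − 1) · k objects total. Threshold: n = (r − 1) · k + 1. With r = 32 and k = 73: n = 31 · 73 + 1 = 2263 + 1 = 2264. For n = 2263 = 31 · 73, we can put exactly 31 objects in every box, avoiding 32 in any single one — so 2264 is tight.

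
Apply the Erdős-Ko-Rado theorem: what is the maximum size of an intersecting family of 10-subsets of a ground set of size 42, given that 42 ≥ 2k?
max |F| = C(41, 9) = 350343565

The Erdős-Ko-Rado theorem states: for n ≥ 2k, an intersecting family of k-subsets of an n-element set has size at most C(n − 1, k − 1), with equality for 'star' families {A ⊆ [n] : |A| = k, i ∈ A} (fix an element i). For n = 42, k = 10: C(41, 9) = 350343565.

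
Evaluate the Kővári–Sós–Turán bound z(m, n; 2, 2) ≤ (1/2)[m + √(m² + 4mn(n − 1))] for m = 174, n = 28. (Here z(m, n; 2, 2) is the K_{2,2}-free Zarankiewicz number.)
z(174, 28; 2, 2) ≤ (1/2)[174 + √(174² + 4·174·28·27)] = (1/2)[174 + √556452] = 459.9786

Kővári–Sós–Turán: let r_1, ..., r_174 be the row sums and z = Σ r_i the total number of 1s. Each pair of columns can share at most one row with both entries 1 (else a 2×2 all-ones block appears), so Σ_i C(r_i, 2) ≤ C(28, 2) = 378. By convexity Σ_i C(r_i, 2) ≥ 174·C(z/174, 2) = z(z − 174)/(2·174), giving z² − 174z − 174·28·27 ≤ 0 and hence z ≤ (1/2)[174 + √(30276 + 4·131544)] = (1/2)[174 + √556452] ≈ (1/2)(174 + 745.9571) = 459.9786.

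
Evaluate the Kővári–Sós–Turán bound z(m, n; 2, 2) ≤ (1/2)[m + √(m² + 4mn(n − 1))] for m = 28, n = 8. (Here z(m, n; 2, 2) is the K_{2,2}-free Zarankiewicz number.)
z(28, 8; 2, 2) ≤ (1/2)[28 + √(28² + 4·28·8·7)] = (1/2)[28 + √7056] = 56

Kővári–Sós–Turán: let r_1, ..., r_28 be the row sums and z = Σ r_i the total number of 1s. Each pair of columns can share at most one row with both entries 1 (else a 2×2 all-ones block appears), so Σ_i C(r_i, 2) ≤ C(8, 2) = 28. By convexity Σ_i C(r_i, 2) ≥ 28·C(z/28, 2) = z(z − 28)/(2·28), giving z² − 28z − 28·8·7 ≤ 0 and hence z ≤ (1/2)[28 + √(784 + 4·1568)] = (1/2)[28 + √7056] ≈ (1/2)(28 + 84) = 56.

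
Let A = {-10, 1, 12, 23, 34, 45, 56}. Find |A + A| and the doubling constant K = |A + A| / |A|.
K = |A + A| / |A| = 13/7

Enumerate A + A = {a + b : a, b ∈ A}. With |A| = 7, there are |A|^2 = 49 ordered sum pairs; collecting distinct values, A + A = {-20, -9, 2, 13, 24, 35, 46, 57, 68, 79, 90, 101, 112}, so |A + A| = 13. Thus K = 13/7. Here |A + A| = 2|A| − 1 = 13, the minimum possible — so K = 13/7 is minimal, which holds iff A is an arithmetic progression.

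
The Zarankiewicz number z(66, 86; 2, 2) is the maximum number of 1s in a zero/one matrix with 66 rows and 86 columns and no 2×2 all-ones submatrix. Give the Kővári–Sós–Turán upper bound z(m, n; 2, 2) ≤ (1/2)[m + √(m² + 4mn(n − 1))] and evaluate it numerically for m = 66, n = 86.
z(66, 86; 2, 2) ≤ (1/2)[66 + √(66² + 4·66·86·85)] = (1/2)[66 + √1934196] = 728.3769

Kővári–Sós–Turán: let r_1, ..., r_66 be the row sums and z = Σ r_i the total number of 1s. Each pair of columns can share at most one row with both entries 1 (else a 2×2 all-ones block appears), so Σ_i C(r_i, 2) ≤ C(86, 2) = 3655. By convexity Σ_i C(r_i, 2) ≥ 66·C(z/66, 2) = z(z − 66)/(2·66), giving z² − 66z − 66·86·85 ≤ 0 and hence z ≤ (1/2)[66 + √(4356 + 4·482460)] = (1/2)[66 + √1934196] ≈ (1/2)(66 + 1390.7538) = 728.3769.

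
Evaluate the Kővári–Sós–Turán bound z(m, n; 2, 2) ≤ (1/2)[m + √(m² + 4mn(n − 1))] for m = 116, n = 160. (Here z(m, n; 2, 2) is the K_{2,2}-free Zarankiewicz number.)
z(116, 160; 2, 2) ≤ (1/2)[116 + √(116² + 4·116·160·159)] = (1/2)[116 + √11817616] = 1776.838

Kővári–Sós–Turán: let r_1, ..., r_116 be the row sums and z = Σ r_i the total number of 1s. Each pair of columns can share at most one row with both entries 1 (else a 2×2 all-ones block appears), so Σ_i C(r_i, 2) ≤ C(160, 2) = 12720. By convexity Σ_i C(r_i, 2) ≥ 116·C(z/116, 2) = z(z − 116)/(2·116), giving z² − 116z − 116·160·159 ≤ 0 and hence z ≤ (1/2)[116 + √(13456 + 4·2951040)] = (1/2)[116 + √11817616] ≈ (1/2)(116 + 3437.676) = 1776.838.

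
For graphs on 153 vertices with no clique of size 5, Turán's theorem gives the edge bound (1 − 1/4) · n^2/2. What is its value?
Turán density bound = (3/4) · 153^2/2 = 70227/8 ≈ 8778.375

Turán's theorem: ex(n, K_{r+1}) is achieved by the complete r-partite Turán graph T(n, r) with parts as balanced as possible, and is at most (1 − 1/r) · n^2/2. For r = 4, n = 153: the density bound is (3/4) · 23409/2 = 70227/8 ≈ 8778.375. The integer-valued extremum is e(T(153, 4)) = 8778, which is strictly less than the density bound 70227/8 since 4 ∤ 153 (the parts of T(153, 4) cannot all be equal).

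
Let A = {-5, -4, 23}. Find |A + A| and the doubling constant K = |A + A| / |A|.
K = |A + A| / |A| = 6/3 = 2

Enumerate A + A = {a + b : a, b ∈ A}. With |A| = 3, there are |A|^2 = 9 ordered sum pairs; collecting distinct values, A + A = {-10, -9, -8, 18, 19, 46}, so |A + A| = 6. Thus K = 6/3 = 2. For comparison, the minimum possible |A + A| over all 3-element sets is 2·3 − 1 = 5 (so min K = 5/3), attained only by arithmetic progressions.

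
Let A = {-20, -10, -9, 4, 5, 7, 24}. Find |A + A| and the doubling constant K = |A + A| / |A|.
K = |A + A| / |A| = 26/7

Enumerate A + A = {a + b : a, b ∈ A}. With |A| = 7, there are |A|^2 = 49 ordered sum pairs; collecting distinct values, A + A = {-40, -30, -29, -20, -19, -18, -16, -15, -13, -6, -5, -4, -3, -2, 4, 8, 9, 10, 11, 12, 14, 15, 28, 29, 31, 48}, so |A + A| = 26. Thus K = 26/7. For comparison, the minimum possible |A + A| over all 7-element sets is 2·7 − 1 = 13 (so min K = 13/7), attained only by arithmetic progressions.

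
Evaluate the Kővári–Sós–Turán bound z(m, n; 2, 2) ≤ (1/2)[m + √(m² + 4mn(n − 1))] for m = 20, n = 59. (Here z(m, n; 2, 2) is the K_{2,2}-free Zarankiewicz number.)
z(20, 59; 2, 2) ≤ (1/2)[20 + √(20² + 4·20·59·58)] = (1/2)[20 + √274160] = 271.8015

Kővári–Sós–Turán: let r_1, ..., r_20 be the row sums and z = Σ r_i the total number of 1s. Each pair of columns can share at most one row with both entries 1 (else a 2×2 all-ones block appears), so Σ_i C(r_i, 2) ≤ C(59, 2) = 1711. By convexity Σ_i C(r_i, 2) ≥ 20·C(z/20, 2) = z(z − 20)/(2·20), giving z² − 20z − 20·59·58 ≤ 0 and hence z ≤ (1/2)[20 + √(400 + 4·68440)] = (1/2)[20 + √274160] ≈ (1/2)(20 + 523.6029) = 271.8015.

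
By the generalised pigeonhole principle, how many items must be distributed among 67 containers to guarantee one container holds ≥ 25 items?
n = (25 − 1)·67 + 1 = 1609

By the generalised pigeonhole principle, to guarantee some box contains ≥ r objects we need more than (r − 1) · k objects total. Threshold: n = (r − 1) · k + 1. With r = 25 and k = 67: n = 24 · 67 + 1 = 1608 + 1 = 1609. For n = 1608 = 24 · 67, we can put exactly 24 objects in every box, avoiding 25 in any single one — so 1609 is tight.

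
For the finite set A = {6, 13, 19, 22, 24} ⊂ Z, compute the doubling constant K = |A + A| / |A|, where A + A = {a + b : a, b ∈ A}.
K = |A + A| / |A| = 15/5 = 3

Enumerate A + A = {a + b : a, b ∈ A}. With |A| = 5, there are |A|^2 = 25 ordered sum pairs; collecting distinct values, A + A = {12, 19, 25, 26, 28, 30, 32, 35, 37, 38, 41, 43, 44, 46, 48}, so |A + A| = 15. Thus K = 15/5 = 3. For comparison, the minimum possible |A + A| over all 5-element sets is 2·5 − 1 = 9 (so min K = 9/5), attained only by arithmetic progressions.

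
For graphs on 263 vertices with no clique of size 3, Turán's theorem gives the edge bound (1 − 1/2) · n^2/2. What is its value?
Turán density bound = (1/2) · 263^2/2 = 69169/4 ≈ 17292.25

Turán's theorem: ex(n, K_{r+1}) is achieved by the complete r-partite Turán graph T(n, r) with parts as balanced as possible, and is at most (1 − 1/r) · n^2/2. For r = 2, n = 263: the density bound is (1/2) · 69169/2 = 69169/4 ≈ 17292.25. The integer-valued extremum is e(T(263, 2)) = 17292, which is strictly less than the density bound 69169/4 since 2 ∤ 263 (the parts of T(263, 2) cannot all be equal).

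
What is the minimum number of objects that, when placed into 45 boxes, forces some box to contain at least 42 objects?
n = (42 − 1)·45 + 1 = 1846

By the generalised pigeonhole principle, to guarantee some box contains ≥ r objects we need more than (r − 1) · k objects total. Threshold: n = (r − 1) · k + 1. With r = 42 and k = 45: n = 41 · 45 + 1 = 1845 + 1 = 1846. For n = 1845 = 41 · 45, we can put exactly 41 objects in every box, avoiding 42 in any single one — so 1846 is tight.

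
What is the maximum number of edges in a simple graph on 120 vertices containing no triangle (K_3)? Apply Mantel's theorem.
ex(120, K_3) = ⌊120^2/4⌋ = 3600

Mantel (1907): a triangle-free graph on n vertices has at most ⌊n^2/4⌋ edges, with equality for the complete bipartite graph K_{⌊n/2⌋, ⌈n/2⌉}. For n = 120: ⌊120^2/4⌋ = ⌊14400/4⌋ = 3600. The extremal graph is K_{60, 60}, which has 60·60 = 3600 edges.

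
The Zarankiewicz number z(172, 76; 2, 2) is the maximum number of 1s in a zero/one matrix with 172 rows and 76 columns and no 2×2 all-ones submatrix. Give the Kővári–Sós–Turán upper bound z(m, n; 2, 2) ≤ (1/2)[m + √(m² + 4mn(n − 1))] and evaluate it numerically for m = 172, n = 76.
z(172, 76; 2, 2) ≤ (1/2)[172 + √(172² + 4·172·76·75)] = (1/2)[172 + √3951184] = 1079.8793

Kővári–Sós–Turán: let r_1, ..., r_172 be the row sums and z = Σ r_i the total number of 1s. Each pair of columns can share at most one row with both entries 1 (else a 2×2 all-ones block appears), so Σ_i C(r_i, 2) ≤ C(76, 2) = 2850. By convexity Σ_i C(r_i, 2) ≥ 172·C(z/172, 2) = z(z − 172)/(2·172), giving z² − 172z − 172·76·75 ≤ 0 and hence z ≤ (1/2)[172 + √(29584 + 4·980400)] = (1/2)[172 + √3951184] ≈ (1/2)(172 + 1987.7585) = 1079.8793.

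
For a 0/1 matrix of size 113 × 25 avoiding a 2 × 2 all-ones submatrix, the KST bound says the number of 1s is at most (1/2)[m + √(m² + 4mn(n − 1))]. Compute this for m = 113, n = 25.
z(113, 25; 2, 2) ≤ (1/2)[113 + √(113² + 4·113·25·24)] = (1/2)[113 + √283969] = 322.9437

Kővári–Sós–Turán: let r_1, ..., r_113 be the row sums and z = Σ r_i the total number of 1s. Each pair of columns can share at most one row with both entries 1 (else a 2×2 all-ones block appears), so Σ_i C(r_i, 2) ≤ C(25, 2) = 300. By convexity Σ_i C(r_i, 2) ≥ 113·C(z/113, 2) = z(z − 113)/(2·113), giving z² − 113z − 113·25·24 ≤ 0 and hence z ≤ (1/2)[113 + √(12769 + 4·67800)] = (1/2)[113 + √283969] ≈ (1/2)(113 + 532.8874) = 322.9437.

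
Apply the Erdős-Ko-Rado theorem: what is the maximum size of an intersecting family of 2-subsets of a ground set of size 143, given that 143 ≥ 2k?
max |F| = C(142, 1) = 142

Erdős-Ko-Rado (1961): when n ≥ 2k, max |F| = C(n−1, k−1). The bound is attained by the star {A : i ∈ A} for any fixed i ∈ [n]. Here C(143−1, 2−1) = C(142, 1) = 142.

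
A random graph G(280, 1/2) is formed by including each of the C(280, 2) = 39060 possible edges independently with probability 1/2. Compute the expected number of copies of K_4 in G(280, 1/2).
E[# K_4] = C(280, 4) · (1/2)^C(4, 2) = 250654530 / 2^6 = 125327265/32 = 3916477.03125

For each 4-subset S of vertices (there are C(280, 4) = 250654530 such S), let X_S = 1 if S induces a K_4 (all C(4, 2) = 6 edges present). Then P(X_S = 1) = (1/2)^6 = 1/64. By linearity of expectation, E[# K_4] = C(280, 4) · (1/2)^6 = 250654530 / 64 = 125327265/32 = 3916477.03125.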